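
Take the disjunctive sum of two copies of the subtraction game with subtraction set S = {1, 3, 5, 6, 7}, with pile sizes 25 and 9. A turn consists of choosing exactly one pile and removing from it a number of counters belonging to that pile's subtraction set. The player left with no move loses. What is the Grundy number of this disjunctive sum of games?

2

All piles use S = {1, 3, 5, 6, 7}:
G(0) = 0
G(1) = mex{0} = 1
G(2) = mex{1} = 0
G(3) = mex{0,0} = 1
G(4) = mex{1,1} = 0
G(5) = mex{0,0,0} = 1
G(6) = mex{1,1,1,0} = 2
G(7) = mex{2,0,0,1,0} = 3
G(8) = mex{3,1,1,0,1} = 2
G(9) = mex{2,2,0,1,0} = 3
G(10) = mex{3,3,1,0,1} = 2
G(11) = mex{2,2,2,1,0} = 3
G(12) = mex{3,3,3,2,1} = 0
G(13) = mex{0,2,2,3,2} = 1
G(14) = mex{1,3,3,2,3} = 0
G(15) = mex{0,0,2,3,2} = 1
G(16) = mex{1,1,3,2,3} = 0
G(17) = mex{0,0,0,3,2} = 1
G(18) = mex{1,1,1,0,3} = 2
G(19) = mex{2,0,0,1,0} = 3
G(20) = mex{3,1,1,0,1} = 2
G(21) = mex{2,2,0,1,0} = 3
G(22) = mex{3,3,1,0,1} = 2
G(23) = mex{2,2,2,1,0} = 3
G(24) = mex{3,3,3,2,1} = 0
G(25) = mex{0,2,2,3,2} = 1
Pile A: G(25) = 1.
Pile B: G(9) = 3.
Combined Grundy value = 1 ⊕ 3 = 2.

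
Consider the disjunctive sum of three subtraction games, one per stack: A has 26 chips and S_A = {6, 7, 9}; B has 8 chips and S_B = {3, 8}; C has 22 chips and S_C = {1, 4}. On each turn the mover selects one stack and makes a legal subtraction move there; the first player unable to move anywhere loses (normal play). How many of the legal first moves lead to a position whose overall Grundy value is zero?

Stack A, S = {6, 7, 9}:
n :  0  1  2  3  4  5  6  7  8  9 10 11 12 13 14 15 16 17 18 19 20 21 22 23 24 25 26
G :  0  0  0  0  0  0  1  1  1  1  1  1  2  2  2  0  0  0  0  0  0  1  1  1  1  1  1
G_A(26) = 1.
Stack B, S = {3, 8}:
n : 0 1 2 3 4 5 6 7 8
G : 0 0 0 1 1 1 0 0 2
G_B(8) = 2.
Stack C, S = {1, 4}:
G(0) = 0
G(1) = mex{0} = 1
G(2) = mex{1} = 0
G(3) = mex{0} = 1
G(4) = mex{1,0} = 2
G(5) = mex{2,1} = 0
G(6) = mex{0,0} = 1
G(7) = mex{1,1} = 0
G(8) = mex{0,2} = 1
G(9) = mex{1,0} = 2
G(10) = mex{2,1} = 0
G(11) = mex{0,0} = 1
G(12) = mex{1,1} = 0
G(13) = mex{0,2} = 1
G(14) = mex{1,0} = 2
G(15) = mex{2,1} = 0
G(16) = mex{0,0} = 1
G(17) = mex{1,1} = 0
G(18) = mex{0,2} = 1
G(19) = mex{1,0} = 2
G(20) = mex{2,1} = 0
G(21) = mex{0,0} = 1
G(22) = mex{1,1} = 0
G_C(22) = 0.
Combined Grundy value = 1 ⊕ 2 ⊕ 0 = 3.
A winning move leaves total XOR = 0, i.e. changes one component's Grundy value g to g ⊕ X where X is the current total.
Stack A: need g' = 1⊕3 = 2. Options: 26−6→G=0, 26−7→G=0, 26−9→G=0. Hits: 0.
Stack B: need g' = 2⊕3 = 1. Options: 8−3→G=1, 8−8→G=0. Hits: 1.
Stack C: need g' = 0⊕3 = 3. Options: 22−1→G=1, 22−4→G=1. Hits: 0.

1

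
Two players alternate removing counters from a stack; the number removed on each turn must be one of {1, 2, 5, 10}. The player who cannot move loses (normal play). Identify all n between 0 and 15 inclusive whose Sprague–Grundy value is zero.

n :  0  1  2  3  4  5  6  7  8  9 10 11 12 13 14 15
G :  0  1  2  0  1  2  0  1  2  0  1  2  0  1  2  0
P-positions are exactly the n with G(n) = 0.

0, 3, 6, 9, 12, 15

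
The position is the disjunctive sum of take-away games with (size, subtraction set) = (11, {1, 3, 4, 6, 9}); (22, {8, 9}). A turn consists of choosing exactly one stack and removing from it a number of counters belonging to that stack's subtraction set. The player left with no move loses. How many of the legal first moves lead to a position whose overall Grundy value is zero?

2

Stack A, S = {1, 3, 4, 6, 9}:
n :  0  1  2  3  4  5  6  7  8  9 10 11
G :  0  1  0  1  2  3  2  0  1  4  3  2
G_A(11) = 2.
Stack B, S = {8, 9}:
G(0) = 0
G(1) = mex{} = 0
G(2) = mex{} = 0
G(3) = mex{} = 0
G(4) = mex{} = 0
G(5) = mex{} = 0
G(6) = mex{} = 0
G(7) = mex{} = 0
G(8) = mex{0} = 1
G(9) = mex{0,0} = 1
G(10) = mex{0,0} = 1
G(11) = mex{0,0} = 1
G(12) = mex{0,0} = 1
G(13) = mex{0,0} = 1
G(14) = mex{0,0} = 1
G(15) = mex{0,0} = 1
G(16) = mex{1,0} = 2
G(17) = mex{1,1} = 0
G(18) = mex{1,1} = 0
G(19) = mex{1,1} = 0
G(20) = mex{1,1} = 0
G(21) = mex{1,1} = 0
G(22) = mex{1,1} = 0
G_B(22) = 0.
Combined Grundy value = 2 ⊕ 0 = 2.
A winning move leaves total XOR = 0, i.e. changes one component's Grundy value g to g ⊕ X where X is the current total.
Stack A: need g' = 2⊕2 = 0. Options: 11−1→G=3, 11−3→G=1, 11−4→G=0, 11−6→G=3, 11−9→G=0. Hits: 2.
Stack B: need g' = 0⊕2 = 2. Options: 22−8→G=1, 22−9→G=1. Hits: 0.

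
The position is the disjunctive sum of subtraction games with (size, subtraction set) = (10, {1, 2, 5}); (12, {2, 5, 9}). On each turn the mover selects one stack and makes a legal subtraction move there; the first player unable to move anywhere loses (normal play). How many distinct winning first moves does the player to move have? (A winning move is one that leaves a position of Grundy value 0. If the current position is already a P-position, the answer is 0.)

4

Stack A, S = {1, 2, 5}:
G(0) = 0
G(1) = mex{0} = 1
G(2) = mex{1,0} = 2
G(3) = mex{2,1} = 0
G(4) = mex{0,2} = 1
G(5) = mex{1,0,0} = 2
G(6) = mex{2,1,1} = 0
G(7) = mex{0,2,2} = 1
G(8) = mex{1,0,0} = 2
G(9) = mex{2,1,1} = 0
G(10) = mex{0,2,2} = 1
G_A(10) = 1.
Stack B, S = {2, 5, 9}:
G(0) = 0
G(1) = mex{} = 0
G(2) = mex{0} = 1
G(3) = mex{0} = 1
G(4) = mex{1} = 0
G(5) = mex{1,0} = 2
G(6) = mex{0,0} = 1
G(7) = mex{2,1} = 0
G(8) = mex{1,1} = 0
G(9) = mex{0,0,0} = 1
G(10) = mex{0,2,0} = 1
G(11) = mex{1,1,1} = 0
G(12) = mex{1,0,1} = 2
G_B(12) = 2.
Combined Grundy value = 1 ⊕ 2 = 3.
A winning move leaves total XOR = 0, i.e. changes one component's Grundy value g to g ⊕ X where X is the current total.
Stack A: need g' = 1⊕3 = 2. Options: 10−1→G=0, 10−2→G=2, 10−5→G=2. Hits: 2.
Stack B: need g' = 2⊕3 = 1. Options: 12−2→G=1, 12−5→G=0, 12−9→G=1. Hits: 2.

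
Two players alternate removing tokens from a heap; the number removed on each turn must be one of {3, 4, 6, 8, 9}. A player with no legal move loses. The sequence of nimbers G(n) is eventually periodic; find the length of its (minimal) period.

12

G(0) = 0
G(1) = mex{} = 0
G(2) = mex{} = 0
G(3) = mex{0} = 1
G(4) = mex{0,0} = 1
G(5) = mex{0,0} = 1
G(6) = mex{1,0,0} = 2
G(7) = mex{1,1,0} = 2
G(8) = mex{1,1,0,0} = 2
G(9) = mex{2,1,1,0,0} = 3
G(10) = mex{2,2,1,0,0} = 3
G(11) = mex{2,2,1,1,0} = 3
G(12) = mex{3,2,2,1,1} = 0
G(13) = mex{3,3,2,1,1} = 0
G(14) = mex{3,3,2,2,1} = 0
G(15) = mex{0,3,3,2,2} = 1
G(16) = mex{0,0,3,2,2} = 1
G(17) = mex{0,0,3,3,2} = 1
G(18) = mex{1,0,0,3,3} = 2
G(19) = mex{1,1,0,3,3} = 2
G(20) = mex{1,1,0,0,3} = 2
G(21) = mex{2,1,1,0,0} = 3
G(22) = mex{2,2,1,0,0} = 3
G(23) = mex{2,2,1,1,0} = 3
G(24) = mex{3,2,2,1,1} = 0
G(25) = mex{3,3,2,1,1} = 0
G(n+12) = G(n) holds for n = 0,…,8 (a full window of length max(S) = 9), so the sequence is purely periodic with period 12.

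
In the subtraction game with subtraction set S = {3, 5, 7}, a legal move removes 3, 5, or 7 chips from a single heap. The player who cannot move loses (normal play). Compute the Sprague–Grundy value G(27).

n :  0  1  2  3  4  5  6  7  8  9 10 11 12 13 14 15 16 17 18 19 20 21 22 23 24 25 26 27
G :  0  0  0  1  1  1  2  2  2  3  0  0  0  1  1  1  2  2  2  3  0  0  0  1  1  1  2  2

2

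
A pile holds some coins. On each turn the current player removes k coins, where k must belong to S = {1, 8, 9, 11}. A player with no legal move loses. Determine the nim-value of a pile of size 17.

n :  0  1  2  3  4  5  6  7  8  9 10 11 12 13 14 15 16 17
G :  0  1  0  1  0  1  0  1  2  3  2  3  2  3  2  3  0  1

1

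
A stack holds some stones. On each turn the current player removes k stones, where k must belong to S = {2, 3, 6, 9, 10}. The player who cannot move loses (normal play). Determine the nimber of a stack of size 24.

0

G(0) = 0
G(1) = mex{} = 0
G(2) = mex{0} = 1
G(3) = mex{0,0} = 1
G(4) = mex{1,0} = 2
G(5) = mex{1,1} = 0
G(6) = mex{2,1,0} = 3
G(7) = mex{0,2,0} = 1
G(8) = mex{3,0,1} = 2
G(9) = mex{1,3,1,0} = 2
G(10) = mex{2,1,2,0,0} = 3
G(11) = mex{2,2,0,1,0} = 3
G(12) = mex{3,2,3,1,1} = 0
G(13) = mex{3,3,1,2,1} = 0
G(14) = mex{0,3,2,0,2} = 1
G(15) = mex{0,0,2,3,0} = 1
G(16) = mex{1,0,3,1,3} = 2
G(17) = mex{1,1,3,2,1} = 0
G(18) = mex{2,1,0,2,2} = 3
G(19) = mex{0,2,0,3,2} = 1
G(20) = mex{3,0,1,3,3} = 2
G(21) = mex{1,3,1,0,3} = 2
G(22) = mex{2,1,2,0,0} = 3
G(23) = mex{2,2,0,1,0} = 3
G(24) = mex{3,2,3,1,1} = 0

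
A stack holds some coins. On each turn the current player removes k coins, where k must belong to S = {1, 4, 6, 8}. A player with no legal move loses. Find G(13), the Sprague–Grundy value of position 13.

n :  0  1  2  3  4  5  6  7  8  9 10 11 12 13
G :  0  1  0  1  2  0  1  0  1  2  3  2  0  1

1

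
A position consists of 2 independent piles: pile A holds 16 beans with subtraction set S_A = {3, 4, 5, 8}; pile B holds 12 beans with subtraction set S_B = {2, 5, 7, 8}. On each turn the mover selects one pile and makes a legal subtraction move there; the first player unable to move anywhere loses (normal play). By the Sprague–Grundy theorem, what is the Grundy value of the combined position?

0

Pile A, S = {3, 4, 5, 8}:
G(0) = 0
G(1) = mex{} = 0
G(2) = mex{} = 0
G(3) = mex{0} = 1
G(4) = mex{0,0} = 1
G(5) = mex{0,0,0} = 1
G(6) = mex{1,0,0} = 2
G(7) = mex{1,1,0} = 2
G(8) = mex{1,1,1,0} = 2
G(9) = mex{2,1,1,0} = 3
G(10) = mex{2,2,1,0} = 3
G(11) = mex{2,2,2,1} = 0
G(12) = mex{3,2,2,1} = 0
G(13) = mex{3,3,2,1} = 0
G(14) = mex{0,3,3,2} = 1
G(15) = mex{0,0,3,2} = 1
G(16) = mex{0,0,0,2} = 1
G_A(16) = 1.
Pile B, S = {2, 5, 7, 8}:
n :  0  1  2  3  4  5  6  7  8  9 10 11 12
G :  0  0  1  1  0  2  1  3  2  2  0  3  1
G_B(12) = 1.
Combined Grundy value = 1 ⊕ 1 = 0.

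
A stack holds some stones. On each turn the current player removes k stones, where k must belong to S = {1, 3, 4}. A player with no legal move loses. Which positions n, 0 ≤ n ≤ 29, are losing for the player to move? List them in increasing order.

0, 2, 7, 9, 14, 16, 21, 23, 28

n :  0  1  2  3  4  5  6  7  8  9 10 11 12 13 14 15 16 17 18 19 20 21 22 23 24 25 26 27 28 29
G :  0  1  0  1  2  3  2  0  1  0  1  2  3  2  0  1  0  1  2  3  2  0  1  0  1  2  3  2  0  1
P-positions are exactly the n with G(n) = 0.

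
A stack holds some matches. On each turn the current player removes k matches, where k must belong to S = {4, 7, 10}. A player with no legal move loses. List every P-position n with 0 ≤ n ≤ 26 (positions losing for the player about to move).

n :  0  1  2  3  4  5  6  7  8  9 10 11 12 13 14 15 16 17 18 19 20 21 22 23 24 25 26
G :  0  0  0  0  1  1  1  1  2  2  2  2  3  3  0  0  0  0  1  1  1  1  2  2  2  2  3
P-positions are exactly the n with G(n) = 0.

0, 1, 2, 3, 14, 15, 16, 17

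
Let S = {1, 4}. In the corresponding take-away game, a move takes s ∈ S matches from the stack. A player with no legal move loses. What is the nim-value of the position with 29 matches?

2

n :  0  1  2  3  4  5  6  7  8  9 10 11 12 13 14 15 16 17 18 19 20 21 22 23 24 25 26 27 28 29
G :  0  1  0  1  2  0  1  0  1  2  0  1  0  1  2  0  1  0  1  2  0  1  0  1  2  0  1  0  1  2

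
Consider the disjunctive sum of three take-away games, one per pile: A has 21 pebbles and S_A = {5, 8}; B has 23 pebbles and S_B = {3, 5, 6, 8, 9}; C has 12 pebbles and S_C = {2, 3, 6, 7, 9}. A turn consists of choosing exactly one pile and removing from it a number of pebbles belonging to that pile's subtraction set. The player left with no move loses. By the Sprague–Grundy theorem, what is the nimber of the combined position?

6

Pile A, S = {5, 8}:
G(0) = 0
G(1) = mex{} = 0
G(2) = mex{} = 0
G(3) = mex{} = 0
G(4) = mex{} = 0
G(5) = mex{0} = 1
G(6) = mex{0} = 1
G(7) = mex{0} = 1
G(8) = mex{0,0} = 1
G(9) = mex{0,0} = 1
G(10) = mex{1,0} = 2
G(11) = mex{1,0} = 2
G(12) = mex{1,0} = 2
G(13) = mex{1,1} = 0
G(14) = mex{1,1} = 0
G(15) = mex{2,1} = 0
G(16) = mex{2,1} = 0
G(17) = mex{2,1} = 0
G(18) = mex{0,2} = 1
G(19) = mex{0,2} = 1
G(20) = mex{0,2} = 1
G(21) = mex{0,0} = 1
G_A(21) = 1.
Pile B, S = {3, 5, 6, 8, 9}:
n :  0  1  2  3  4  5  6  7  8  9 10 11 12 13 14 15 16 17 18 19 20 21 22 23
G :  0  0  0  1  1  1  2  2  2  3  3  3  0  0  0  1  1  1  2  2  2  3  3  3
G_B(23) = 3.
Pile C, S = {2, 3, 6, 7, 9}:
n :  0  1  2  3  4  5  6  7  8  9 10 11 12
G :  0  0  1  1  2  0  3  1  2  2  3  3  4
G_C(12) = 4.
Combined Grundy value = 1 ⊕ 3 ⊕ 4 = 6.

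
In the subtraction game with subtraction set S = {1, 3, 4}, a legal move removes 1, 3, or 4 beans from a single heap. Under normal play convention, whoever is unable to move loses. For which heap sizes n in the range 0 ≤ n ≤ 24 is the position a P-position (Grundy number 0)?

0, 2, 7, 9, 14, 16, 21, 23

G(0) = 0
G(1) = mex{0} = 1
G(2) = mex{1} = 0
G(3) = mex{0,0} = 1
G(4) = mex{1,1,0} = 2
G(5) = mex{2,0,1} = 3
G(6) = mex{3,1,0} = 2
G(7) = mex{2,2,1} = 0
G(8) = mex{0,3,2} = 1
G(9) = mex{1,2,3} = 0
G(10) = mex{0,0,2} = 1
G(11) = mex{1,1,0} = 2
G(12) = mex{2,0,1} = 3
G(13) = mex{3,1,0} = 2
G(14) = mex{2,2,1} = 0
G(15) = mex{0,3,2} = 1
G(16) = mex{1,2,3} = 0
G(17) = mex{0,0,2} = 1
G(18) = mex{1,1,0} = 2
G(19) = mex{2,0,1} = 3
G(20) = mex{3,1,0} = 2
G(21) = mex{2,2,1} = 0
G(22) = mex{0,3,2} = 1
G(23) = mex{1,2,3} = 0
G(24) = mex{0,0,2} = 1
P-positions are exactly the n with G(n) = 0.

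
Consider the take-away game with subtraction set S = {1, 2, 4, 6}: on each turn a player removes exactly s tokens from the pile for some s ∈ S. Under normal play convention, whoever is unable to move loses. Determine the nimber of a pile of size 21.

G(0) = 0
G(1) = mex{0} = 1
G(2) = mex{1,0} = 2
G(3) = mex{2,1} = 0
G(4) = mex{0,2,0} = 1
G(5) = mex{1,0,1} = 2
G(6) = mex{2,1,2,0} = 3
G(7) = mex{3,2,0,1} = 4
G(8) = mex{4,3,1,2} = 0
G(9) = mex{0,4,2,0} = 1
G(10) = mex{1,0,3,1} = 2
G(11) = mex{2,1,4,2} = 0
G(12) = mex{0,2,0,3} = 1
G(13) = mex{1,0,1,4} = 2
G(14) = mex{2,1,2,0} = 3
G(15) = mex{3,2,0,1} = 4
G(16) = mex{4,3,1,2} = 0
G(17) = mex{0,4,2,0} = 1
G(18) = mex{1,0,3,1} = 2
G(19) = mex{2,1,4,2} = 0
G(20) = mex{0,2,0,3} = 1
G(21) = mex{1,0,1,4} = 2

2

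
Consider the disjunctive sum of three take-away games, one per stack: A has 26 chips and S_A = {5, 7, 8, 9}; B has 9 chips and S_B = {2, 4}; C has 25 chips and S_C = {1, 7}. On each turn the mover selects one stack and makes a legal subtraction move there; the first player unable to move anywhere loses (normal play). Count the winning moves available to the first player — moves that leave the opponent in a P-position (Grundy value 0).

Stack A, S = {5, 7, 8, 9}:
n :  0  1  2  3  4  5  6  7  8  9 10 11 12 13 14 15 16 17 18 19 20 21 22 23 24 25 26
G :  0  0  0  0  0  1  1  1  1  1  2  2  2  2  0  0  0  0  0  1  1  1  1  1  2  2  2
G_A(26) = 2.
Stack B, S = {2, 4}:
n : 0 1 2 3 4 5 6 7 8 9
G : 0 0 1 1 2 2 0 0 1 1
G_B(9) = 1.
Stack C, S = {1, 7}:
G(0) = 0
G(1) = mex{0} = 1
G(2) = mex{1} = 0
G(3) = mex{0} = 1
G(4) = mex{1} = 0
G(5) = mex{0} = 1
G(6) = mex{1} = 0
G(7) = mex{0,0} = 1
G(8) = mex{1,1} = 0
G(9) = mex{0,0} = 1
G(10) = mex{1,1} = 0
G(11) = mex{0,0} = 1
G(12) = mex{1,1} = 0
G(13) = mex{0,0} = 1
G(14) = mex{1,1} = 0
G(15) = mex{0,0} = 1
G(16) = mex{1,1} = 0
G(17) = mex{0,0} = 1
G(18) = mex{1,1} = 0
G(19) = mex{0,0} = 1
G(20) = mex{1,1} = 0
G(21) = mex{0,0} = 1
G(22) = mex{1,1} = 0
G(23) = mex{0,0} = 1
G(24) = mex{1,1} = 0
G(25) = mex{0,0} = 1
G_C(25) = 1.
Combined Grundy value = 2 ⊕ 1 ⊕ 1 = 2.
A winning move leaves total XOR = 0, i.e. changes one component's Grundy value g to g ⊕ X where X is the current total.
Stack A: need g' = 2⊕2 = 0. Options: 26−5→G=1, 26−7→G=1, 26−8→G=0, 26−9→G=0. Hits: 2.
Stack B: need g' = 1⊕2 = 3. Options: 9−2→G=0, 9−4→G=2. Hits: 0.
Stack C: need g' = 1⊕2 = 3. Options: 25−1→G=0, 25−7→G=0. Hits: 0.

2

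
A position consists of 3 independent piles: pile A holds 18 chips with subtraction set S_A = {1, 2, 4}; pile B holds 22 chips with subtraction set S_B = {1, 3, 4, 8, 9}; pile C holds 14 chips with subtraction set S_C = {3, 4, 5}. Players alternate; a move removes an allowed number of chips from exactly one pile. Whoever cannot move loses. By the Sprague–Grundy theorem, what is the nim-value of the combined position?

1

Pile A, S = {1, 2, 4}:
n :  0  1  2  3  4  5  6  7  8  9 10 11 12 13 14 15 16 17 18
G :  0  1  2  0  1  2  0  1  2  0  1  2  0  1  2  0  1  2  0
G_A(18) = 0.
Pile B, S = {1, 3, 4, 8, 9}:
n :  0  1  2  3  4  5  6  7  8  9 10 11 12 13 14 15 16 17 18 19 20 21 22
G :  0  1  0  1  2  3  2  0  1  4  3  2  0  1  0  1  2  3  2  0  1  4  3
G_B(22) = 3.
Pile C, S = {3, 4, 5}:
n :  0  1  2  3  4  5  6  7  8  9 10 11 12 13 14
G :  0  0  0  1  1  1  2  2  0  0  0  1  1  1  2
G_C(14) = 2.
Combined Grundy value = 0 ⊕ 3 ⊕ 2 = 1.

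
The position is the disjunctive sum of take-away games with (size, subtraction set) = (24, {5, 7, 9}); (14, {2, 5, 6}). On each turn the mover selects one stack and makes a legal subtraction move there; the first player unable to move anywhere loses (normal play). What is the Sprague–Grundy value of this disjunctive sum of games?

Stack A, S = {5, 7, 9}:
G(0) = 0
G(1) = mex{} = 0
G(2) = mex{} = 0
G(3) = mex{} = 0
G(4) = mex{} = 0
G(5) = mex{0} = 1
G(6) = mex{0} = 1
G(7) = mex{0,0} = 1
G(8) = mex{0,0} = 1
G(9) = mex{0,0,0} = 1
G(10) = mex{1,0,0} = 2
G(11) = mex{1,0,0} = 2
G(12) = mex{1,1,0} = 2
G(13) = mex{1,1,0} = 2
G(14) = mex{1,1,1} = 0
G(15) = mex{2,1,1} = 0
G(16) = mex{2,1,1} = 0
G(17) = mex{2,2,1} = 0
G(18) = mex{2,2,1} = 0
G(19) = mex{0,2,2} = 1
G(20) = mex{0,2,2} = 1
G(21) = mex{0,0,2} = 1
G(22) = mex{0,0,2} = 1
G(23) = mex{0,0,0} = 1
G(24) = mex{1,0,0} = 2
G_A(24) = 2.
Stack B, S = {2, 5, 6}:
G(0) = 0
G(1) = mex{} = 0
G(2) = mex{0} = 1
G(3) = mex{0} = 1
G(4) = mex{1} = 0
G(5) = mex{1,0} = 2
G(6) = mex{0,0,0} = 1
G(7) = mex{2,1,0} = 3
G(8) = mex{1,1,1} = 0
G(9) = mex{3,0,1} = 2
G(10) = mex{0,2,0} = 1
G(11) = mex{2,1,2} = 0
G(12) = mex{1,3,1} = 0
G(13) = mex{0,0,3} = 1
G(14) = mex{0,2,0} = 1
G_B(14) = 1.
Combined Grundy value = 2 ⊕ 1 = 3.

3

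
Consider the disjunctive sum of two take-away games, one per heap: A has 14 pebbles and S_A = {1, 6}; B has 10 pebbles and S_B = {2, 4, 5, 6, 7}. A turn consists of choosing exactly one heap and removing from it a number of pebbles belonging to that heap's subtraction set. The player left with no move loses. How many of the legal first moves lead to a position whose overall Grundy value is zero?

0

Heap A, S = {1, 6}:
G(0) = 0
G(1) = mex{0} = 1
G(2) = mex{1} = 0
G(3) = mex{0} = 1
G(4) = mex{1} = 0
G(5) = mex{0} = 1
G(6) = mex{1,0} = 2
G(7) = mex{2,1} = 0
G(8) = mex{0,0} = 1
G(9) = mex{1,1} = 0
G(10) = mex{0,0} = 1
G(11) = mex{1,1} = 0
G(12) = mex{0,2} = 1
G(13) = mex{1,0} = 2
G(14) = mex{2,1} = 0
G_A(14) = 0.
Heap B, S = {2, 4, 5, 6, 7}:
n :  0  1  2  3  4  5  6  7  8  9 10
G :  0  0  1  1  2  2  3  3  4  0  0
G_B(10) = 0.
Combined Grundy value = 0 ⊕ 0 = 0.
A winning move leaves total XOR = 0, i.e. changes one component's Grundy value g to g ⊕ X where X is the current total.
Heap A: target g' = 0⊕0 = 0, but every legal move changes the Grundy value (mex property), so 0 moves.
Heap B: target g' = 0⊕0 = 0, but every legal move changes the Grundy value (mex property), so 0 moves.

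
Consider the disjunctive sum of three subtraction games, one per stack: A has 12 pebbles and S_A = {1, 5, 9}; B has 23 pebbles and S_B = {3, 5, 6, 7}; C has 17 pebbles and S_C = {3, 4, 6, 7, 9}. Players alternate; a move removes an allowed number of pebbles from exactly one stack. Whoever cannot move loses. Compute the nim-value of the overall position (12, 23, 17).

0

Stack A, S = {1, 5, 9}:
n :  0  1  2  3  4  5  6  7  8  9 10 11 12
G :  0  1  0  1  0  1  0  1  0  1  0  1  0
G_A(12) = 0.
Stack B, S = {3, 5, 6, 7}:
n :  0  1  2  3  4  5  6  7  8  9 10 11 12 13 14 15 16 17 18 19 20 21 22 23
G :  0  0  0  1  1  1  2  2  2  3  0  0  0  1  1  1  2  2  2  3  0  0  0  1
G_B(23) = 1.
Stack C, S = {3, 4, 6, 7, 9}:
n :  0  1  2  3  4  5  6  7  8  9 10 11 12 13 14 15 16 17
G :  0  0  0  1  1  1  2  2  2  3  3  3  0  0  0  1  1  1
G_C(17) = 1.
Combined Grundy value = 0 ⊕ 1 ⊕ 1 = 0.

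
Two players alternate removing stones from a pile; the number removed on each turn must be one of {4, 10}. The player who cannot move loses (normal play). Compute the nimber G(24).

G(0) = 0
G(1) = mex{} = 0
G(2) = mex{} = 0
G(3) = mex{} = 0
G(4) = mex{0} = 1
G(5) = mex{0} = 1
G(6) = mex{0} = 1
G(7) = mex{0} = 1
G(8) = mex{1} = 0
G(9) = mex{1} = 0
G(10) = mex{1,0} = 2
G(11) = mex{1,0} = 2
G(12) = mex{0,0} = 1
G(13) = mex{0,0} = 1
G(14) = mex{2,1} = 0
G(15) = mex{2,1} = 0
G(16) = mex{1,1} = 0
G(17) = mex{1,1} = 0
G(18) = mex{0,0} = 1
G(19) = mex{0,0} = 1
G(20) = mex{0,2} = 1
G(21) = mex{0,2} = 1
G(22) = mex{1,1} = 0
G(23) = mex{1,1} = 0
G(24) = mex{1,0} = 2

2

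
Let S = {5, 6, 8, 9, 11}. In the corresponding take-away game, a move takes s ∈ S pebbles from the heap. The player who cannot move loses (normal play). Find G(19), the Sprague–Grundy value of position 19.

G(0) = 0
G(1) = mex{} = 0
G(2) = mex{} = 0
G(3) = mex{} = 0
G(4) = mex{} = 0
G(5) = mex{0} = 1
G(6) = mex{0,0} = 1
G(7) = mex{0,0} = 1
G(8) = mex{0,0,0} = 1
G(9) = mex{0,0,0,0} = 1
G(10) = mex{1,0,0,0} = 2
G(11) = mex{1,1,0,0,0} = 2
G(12) = mex{1,1,0,0,0} = 2
G(13) = mex{1,1,1,0,0} = 2
G(14) = mex{1,1,1,1,0} = 2
G(15) = mex{2,1,1,1,0} = 3
G(16) = mex{2,2,1,1,1} = 0
G(17) = mex{2,2,1,1,1} = 0
G(18) = mex{2,2,2,1,1} = 0
G(19) = mex{2,2,2,2,1} = 0

0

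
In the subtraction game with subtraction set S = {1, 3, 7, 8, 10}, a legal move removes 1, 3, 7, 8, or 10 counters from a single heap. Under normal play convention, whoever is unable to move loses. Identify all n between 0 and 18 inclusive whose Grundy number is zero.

n :  0  1  2  3  4  5  6  7  8  9 10 11 12 13 14 15 16 17 18
G :  0  1  0  1  0  1  0  1  2  3  2  3  2  3  2  0  1  0  1
P-positions are exactly the n with G(n) = 0.

0, 2, 4, 6, 15, 17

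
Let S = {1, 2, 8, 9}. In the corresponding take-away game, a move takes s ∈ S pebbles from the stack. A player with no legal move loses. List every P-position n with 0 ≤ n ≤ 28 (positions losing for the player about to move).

0, 3, 6, 10, 13, 16, 20, 23, 26

n :  0  1  2  3  4  5  6  7  8  9 10 11 12 13 14 15 16 17 18 19 20 21 22 23 24 25 26 27 28
G :  0  1  2  0  1  2  0  1  2  3  0  1  2  0  1  2  0  1  2  3  0  1  2  0  1  2  0  1  2
P-positions are exactly the n with G(n) = 0.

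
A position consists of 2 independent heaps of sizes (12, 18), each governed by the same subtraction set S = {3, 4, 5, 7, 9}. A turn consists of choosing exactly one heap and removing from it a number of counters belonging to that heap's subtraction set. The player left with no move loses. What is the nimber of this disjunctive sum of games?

All heaps use S = {3, 4, 5, 7, 9}:
G(0) = 0
G(1) = mex{} = 0
G(2) = mex{} = 0
G(3) = mex{0} = 1
G(4) = mex{0,0} = 1
G(5) = mex{0,0,0} = 1
G(6) = mex{1,0,0} = 2
G(7) = mex{1,1,0,0} = 2
G(8) = mex{1,1,1,0} = 2
G(9) = mex{2,1,1,0,0} = 3
G(10) = mex{2,2,1,1,0} = 3
G(11) = mex{2,2,2,1,0} = 3
G(12) = mex{3,2,2,1,1} = 0
G(13) = mex{3,3,2,2,1} = 0
G(14) = mex{3,3,3,2,1} = 0
G(15) = mex{0,3,3,2,2} = 1
G(16) = mex{0,0,3,3,2} = 1
G(17) = mex{0,0,0,3,2} = 1
G(18) = mex{1,0,0,3,3} = 2
Heap A: G(12) = 0.
Heap B: G(18) = 2.
Combined Grundy value = 0 ⊕ 2 = 2.

2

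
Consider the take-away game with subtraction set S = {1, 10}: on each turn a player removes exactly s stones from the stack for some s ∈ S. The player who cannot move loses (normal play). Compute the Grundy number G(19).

0

n :  0  1  2  3  4  5  6  7  8  9 10 11 12 13 14 15 16 17 18 19
G :  0  1  0  1  0  1  0  1  0  1  2  0  1  0  1  0  1  0  1  0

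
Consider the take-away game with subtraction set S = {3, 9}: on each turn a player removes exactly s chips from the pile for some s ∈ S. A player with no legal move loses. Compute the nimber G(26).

0

G(0) = 0
G(1) = mex{} = 0
G(2) = mex{} = 0
G(3) = mex{0} = 1
G(4) = mex{0} = 1
G(5) = mex{0} = 1
G(6) = mex{1} = 0
G(7) = mex{1} = 0
G(8) = mex{1} = 0
G(9) = mex{0,0} = 1
G(10) = mex{0,0} = 1
G(11) = mex{0,0} = 1
G(12) = mex{1,1} = 0
G(13) = mex{1,1} = 0
G(14) = mex{1,1} = 0
G(15) = mex{0,0} = 1
G(16) = mex{0,0} = 1
G(17) = mex{0,0} = 1
G(18) = mex{1,1} = 0
G(19) = mex{1,1} = 0
G(20) = mex{1,1} = 0
G(21) = mex{0,0} = 1
G(22) = mex{0,0} = 1
G(23) = mex{0,0} = 1
G(24) = mex{1,1} = 0
G(25) = mex{1,1} = 0
G(26) = mex{1,1} = 0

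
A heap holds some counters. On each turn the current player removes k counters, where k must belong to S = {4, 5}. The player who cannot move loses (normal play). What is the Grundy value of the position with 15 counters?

n :  0  1  2  3  4  5  6  7  8  9 10 11 12 13 14 15
G :  0  0  0  0  1  1  1  1  2  0  0  0  0  1  1  1

1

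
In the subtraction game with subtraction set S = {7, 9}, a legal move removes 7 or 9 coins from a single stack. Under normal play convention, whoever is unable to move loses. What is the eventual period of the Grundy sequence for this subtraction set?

n :  0  1  2  3  4  5  6  7  8  9 10 11 12 13 14 15 16 17 18 19 20 21 22 23 24 25 26 27 28 29 30 31 32 33
G :  0  0  0  0  0  0  0  1  1  1  1  1  1  1  2  2  0  0  0  0  0  0  0  1  1  1  1  1  1  1  2  2  0  0
G(n+16) = G(n) holds for n = 0,…,8 (a full window of length max(S) = 9), so the sequence is purely periodic with period 16.

16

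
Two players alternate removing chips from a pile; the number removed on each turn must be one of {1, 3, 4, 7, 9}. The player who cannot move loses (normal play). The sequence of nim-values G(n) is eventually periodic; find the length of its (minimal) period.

G(0) = 0
G(1) = mex{0} = 1
G(2) = mex{1} = 0
G(3) = mex{0,0} = 1
G(4) = mex{1,1,0} = 2
G(5) = mex{2,0,1} = 3
G(6) = mex{3,1,0} = 2
G(7) = mex{2,2,1,0} = 3
G(8) = mex{3,3,2,1} = 0
G(9) = mex{0,2,3,0,0} = 1
G(10) = mex{1,3,2,1,1} = 0
G(11) = mex{0,0,3,2,0} = 1
G(12) = mex{1,1,0,3,1} = 2
G(13) = mex{2,0,1,2,2} = 3
G(14) = mex{3,1,0,3,3} = 2
G(15) = mex{2,2,1,0,2} = 3
G(16) = mex{3,3,2,1,3} = 0
G(17) = mex{0,2,3,0,0} = 1
G(18) = mex{1,3,2,1,1} = 0
G(n+8) = G(n) holds for n = 0,…,8 (a full window of length max(S) = 9), so the sequence is purely periodic with period 8.

8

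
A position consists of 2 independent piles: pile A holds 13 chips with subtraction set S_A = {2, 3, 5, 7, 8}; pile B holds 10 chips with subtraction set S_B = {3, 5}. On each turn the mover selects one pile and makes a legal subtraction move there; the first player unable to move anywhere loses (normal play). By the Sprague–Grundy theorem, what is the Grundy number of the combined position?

1

Pile A, S = {2, 3, 5, 7, 8}:
n :  0  1  2  3  4  5  6  7  8  9 10 11 12 13
G :  0  0  1  1  2  2  3  3  4  4  0  0  1  1
G_A(13) = 1.
Pile B, S = {3, 5}:
n :  0  1  2  3  4  5  6  7  8  9 10
G :  0  0  0  1  1  1  2  2  0  0  0
G_B(10) = 0.
Combined Grundy value = 1 ⊕ 0 = 1.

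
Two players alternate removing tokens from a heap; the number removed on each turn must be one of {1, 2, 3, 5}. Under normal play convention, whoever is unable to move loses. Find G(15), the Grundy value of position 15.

3

n :  0  1  2  3  4  5  6  7  8  9 10 11 12 13 14 15
G :  0  1  2  3  0  1  2  3  0  1  2  3  0  1  2  3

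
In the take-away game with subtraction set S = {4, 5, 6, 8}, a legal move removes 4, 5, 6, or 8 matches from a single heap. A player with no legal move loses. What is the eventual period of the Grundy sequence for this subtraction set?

12

n :  0  1  2  3  4  5  6  7  8  9 10 11 12 13 14 15 16 17 18 19 20 21 22 23 24 25
G :  0  0  0  0  1  1  1  1  2  2  2  2  0  0  0  0  1  1  1  1  2  2  2  2  0  0
G(n+12) = G(n) holds for n = 0,…,7 (a full window of length max(S) = 8), so the sequence is purely periodic with period 12.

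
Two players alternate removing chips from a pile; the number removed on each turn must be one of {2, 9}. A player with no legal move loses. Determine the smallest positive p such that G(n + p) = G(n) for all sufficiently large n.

11

n :  0  1  2  3  4  5  6  7  8  9 10 11 12 13 14 15 16 17 18 19 20 21 22 23
G :  0  0  1  1  0  0  1  1  0  2  1  0  0  1  1  0  0  1  1  0  2  1  0  0
G(n+11) = G(n) holds for n = 0,…,8 (a full window of length max(S) = 9), so the sequence is purely periodic with period 11.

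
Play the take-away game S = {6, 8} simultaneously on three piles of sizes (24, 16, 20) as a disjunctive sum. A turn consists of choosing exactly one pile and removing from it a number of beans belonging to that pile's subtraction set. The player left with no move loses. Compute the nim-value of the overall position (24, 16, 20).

0

All piles use S = {6, 8}:
n :  0  1  2  3  4  5  6  7  8  9 10 11 12 13 14 15 16 17 18 19 20 21 22 23 24
G :  0  0  0  0  0  0  1  1  1  1  1  1  2  2  0  0  0  0  0  0  1  1  1  1  1
Pile A: G(24) = 1.
Pile B: G(16) = 0.
Pile C: G(20) = 1.
Combined Grundy value = 1 ⊕ 0 ⊕ 1 = 0.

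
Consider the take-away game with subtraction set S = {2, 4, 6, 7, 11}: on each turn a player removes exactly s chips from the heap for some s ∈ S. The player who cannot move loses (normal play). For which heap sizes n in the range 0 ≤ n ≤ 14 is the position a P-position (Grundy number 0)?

n :  0  1  2  3  4  5  6  7  8  9 10 11 12 13 14
G :  0  0  1  1  2  2  3  3  4  0  0  1  1  2  2
P-positions are exactly the n with G(n) = 0.

0, 1, 9, 10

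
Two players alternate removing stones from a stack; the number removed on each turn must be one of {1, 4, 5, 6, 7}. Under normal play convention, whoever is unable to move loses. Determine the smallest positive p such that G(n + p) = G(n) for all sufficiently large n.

10

G(0) = 0
G(1) = mex{0} = 1
G(2) = mex{1} = 0
G(3) = mex{0} = 1
G(4) = mex{1,0} = 2
G(5) = mex{2,1,0} = 3
G(6) = mex{3,0,1,0} = 2
G(7) = mex{2,1,0,1,0} = 3
G(8) = mex{3,2,1,0,1} = 4
G(9) = mex{4,3,2,1,0} = 5
G(10) = mex{5,2,3,2,1} = 0
G(11) = mex{0,3,2,3,2} = 1
G(12) = mex{1,4,3,2,3} = 0
G(13) = mex{0,5,4,3,2} = 1
G(14) = mex{1,0,5,4,3} = 2
G(15) = mex{2,1,0,5,4} = 3
G(16) = mex{3,0,1,0,5} = 2
G(17) = mex{2,1,0,1,0} = 3
G(18) = mex{3,2,1,0,1} = 4
G(19) = mex{4,3,2,1,0} = 5
G(20) = mex{5,2,3,2,1} = 0
G(21) = mex{0,3,2,3,2} = 1
G(n+10) = G(n) holds for n = 0,…,6 (a full window of length max(S) = 7), so the sequence is purely periodic with period 10.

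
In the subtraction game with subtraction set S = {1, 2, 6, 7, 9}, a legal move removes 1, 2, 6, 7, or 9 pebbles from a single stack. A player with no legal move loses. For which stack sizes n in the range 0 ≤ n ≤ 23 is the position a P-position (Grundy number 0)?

0, 3, 8, 11, 16, 19

n :  0  1  2  3  4  5  6  7  8  9 10 11 12 13 14 15 16 17 18 19 20 21 22 23
G :  0  1  2  0  1  2  3  4  0  1  2  0  1  2  3  4  0  1  2  0  1  2  3  4
P-positions are exactly the n with G(n) = 0.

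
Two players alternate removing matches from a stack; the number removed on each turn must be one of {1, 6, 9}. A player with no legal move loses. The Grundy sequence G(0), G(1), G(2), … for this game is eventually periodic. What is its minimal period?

5

n :  0  1  2  3  4  5  6  7  8  9 10 11 12 13 14 15 16 17 18 19 20 21 22 23 24 25 26
G :  0  1  0  1  0  1  2  0  1  2  3  2  0  1  0  1  2  0  1  0  1  2  0  1  0  1  2
From n = 11 onward G(n+5) = G(n); since this holds over max(S) = 9 consecutive positions the period is 5 (pre-period 11).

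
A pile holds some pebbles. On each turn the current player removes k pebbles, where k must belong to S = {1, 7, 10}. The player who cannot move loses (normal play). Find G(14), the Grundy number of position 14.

G(0) = 0
G(1) = mex{0} = 1
G(2) = mex{1} = 0
G(3) = mex{0} = 1
G(4) = mex{1} = 0
G(5) = mex{0} = 1
G(6) = mex{1} = 0
G(7) = mex{0,0} = 1
G(8) = mex{1,1} = 0
G(9) = mex{0,0} = 1
G(10) = mex{1,1,0} = 2
G(11) = mex{2,0,1} = 3
G(12) = mex{3,1,0} = 2
G(13) = mex{2,0,1} = 3
G(14) = mex{3,1,0} = 2

2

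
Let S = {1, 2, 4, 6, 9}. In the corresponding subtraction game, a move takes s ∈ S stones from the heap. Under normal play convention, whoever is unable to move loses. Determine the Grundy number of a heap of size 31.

n :  0  1  2  3  4  5  6  7  8  9 10 11 12 13 14 15 16 17 18 19 20 21 22 23 24 25 26 27 28 29 30 31
G :  0  1  2  0  1  2  3  4  0  1  2  0  1  2  3  4  0  1  2  0  1  2  3  4  0  1  2  0  1  2  3  4

4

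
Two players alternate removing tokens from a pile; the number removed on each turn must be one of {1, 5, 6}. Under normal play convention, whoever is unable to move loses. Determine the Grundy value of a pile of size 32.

n :  0  1  2  3  4  5  6  7  8  9 10 11 12 13 14 15 16 17 18 19 20 21 22 23 24 25 26 27 28 29 30 31 32
G :  0  1  0  1  0  1  2  3  2  3  2  0  1  0  1  0  1  2  3  2  3  2  0  1  0  1  0  1  2  3  2  3  2

2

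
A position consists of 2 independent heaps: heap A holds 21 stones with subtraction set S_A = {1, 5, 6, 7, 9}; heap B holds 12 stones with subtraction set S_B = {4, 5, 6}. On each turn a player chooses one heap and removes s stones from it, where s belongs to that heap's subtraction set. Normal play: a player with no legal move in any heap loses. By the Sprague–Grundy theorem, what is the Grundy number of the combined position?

Heap A, S = {1, 5, 6, 7, 9}:
n :  0  1  2  3  4  5  6  7  8  9 10 11 12 13 14 15 16 17 18 19 20 21
G :  0  1  0  1  0  1  2  3  2  3  2  3  0  1  0  1  0  1  2  3  2  3
G_A(21) = 3.
Heap B, S = {4, 5, 6}:
G(0) = 0
G(1) = mex{} = 0
G(2) = mex{} = 0
G(3) = mex{} = 0
G(4) = mex{0} = 1
G(5) = mex{0,0} = 1
G(6) = mex{0,0,0} = 1
G(7) = mex{0,0,0} = 1
G(8) = mex{1,0,0} = 2
G(9) = mex{1,1,0} = 2
G(10) = mex{1,1,1} = 0
G(11) = mex{1,1,1} = 0
G(12) = mex{2,1,1} = 0
G_B(12) = 0.
Combined Grundy value = 3 ⊕ 0 = 3.

3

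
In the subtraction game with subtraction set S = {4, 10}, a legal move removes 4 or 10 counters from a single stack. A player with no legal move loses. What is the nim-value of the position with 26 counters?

1

G(0) = 0
G(1) = mex{} = 0
G(2) = mex{} = 0
G(3) = mex{} = 0
G(4) = mex{0} = 1
G(5) = mex{0} = 1
G(6) = mex{0} = 1
G(7) = mex{0} = 1
G(8) = mex{1} = 0
G(9) = mex{1} = 0
G(10) = mex{1,0} = 2
G(11) = mex{1,0} = 2
G(12) = mex{0,0} = 1
G(13) = mex{0,0} = 1
G(14) = mex{2,1} = 0
G(15) = mex{2,1} = 0
G(16) = mex{1,1} = 0
G(17) = mex{1,1} = 0
G(18) = mex{0,0} = 1
G(19) = mex{0,0} = 1
G(20) = mex{0,2} = 1
G(21) = mex{0,2} = 1
G(22) = mex{1,1} = 0
G(23) = mex{1,1} = 0
G(24) = mex{1,0} = 2
G(25) = mex{1,0} = 2
G(26) = mex{0,0} = 1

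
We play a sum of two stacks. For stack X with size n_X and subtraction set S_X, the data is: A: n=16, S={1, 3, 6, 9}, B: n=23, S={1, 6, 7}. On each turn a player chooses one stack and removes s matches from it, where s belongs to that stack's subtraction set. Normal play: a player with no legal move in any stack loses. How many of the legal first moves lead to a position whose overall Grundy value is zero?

2

Stack A, S = {1, 3, 6, 9}:
G(0) = 0
G(1) = mex{0} = 1
G(2) = mex{1} = 0
G(3) = mex{0,0} = 1
G(4) = mex{1,1} = 0
G(5) = mex{0,0} = 1
G(6) = mex{1,1,0} = 2
G(7) = mex{2,0,1} = 3
G(8) = mex{3,1,0} = 2
G(9) = mex{2,2,1,0} = 3
G(10) = mex{3,3,0,1} = 2
G(11) = mex{2,2,1,0} = 3
G(12) = mex{3,3,2,1} = 0
G(13) = mex{0,2,3,0} = 1
G(14) = mex{1,3,2,1} = 0
G(15) = mex{0,0,3,2} = 1
G(16) = mex{1,1,2,3} = 0
G_A(16) = 0.
Stack B, S = {1, 6, 7}:
G(0) = 0
G(1) = mex{0} = 1
G(2) = mex{1} = 0
G(3) = mex{0} = 1
G(4) = mex{1} = 0
G(5) = mex{0} = 1
G(6) = mex{1,0} = 2
G(7) = mex{2,1,0} = 3
G(8) = mex{3,0,1} = 2
G(9) = mex{2,1,0} = 3
G(10) = mex{3,0,1} = 2
G(11) = mex{2,1,0} = 3
G(12) = mex{3,2,1} = 0
G(13) = mex{0,3,2} = 1
G(14) = mex{1,2,3} = 0
G(15) = mex{0,3,2} = 1
G(16) = mex{1,2,3} = 0
G(17) = mex{0,3,2} = 1
G(18) = mex{1,0,3} = 2
G(19) = mex{2,1,0} = 3
G(20) = mex{3,0,1} = 2
G(21) = mex{2,1,0} = 3
G(22) = mex{3,0,1} = 2
G(23) = mex{2,1,0} = 3
G_B(23) = 3.
Combined Grundy value = 0 ⊕ 3 = 3.
A winning move leaves total XOR = 0, i.e. changes one component's Grundy value g to g ⊕ X where X is the current total.
Stack A: need g' = 0⊕3 = 3. Options: 16−1→G=1, 16−3→G=1, 16−6→G=2, 16−9→G=3. Hits: 1.
Stack B: need g' = 3⊕3 = 0. Options: 23−1→G=2, 23−6→G=1, 23−7→G=0. Hits: 1.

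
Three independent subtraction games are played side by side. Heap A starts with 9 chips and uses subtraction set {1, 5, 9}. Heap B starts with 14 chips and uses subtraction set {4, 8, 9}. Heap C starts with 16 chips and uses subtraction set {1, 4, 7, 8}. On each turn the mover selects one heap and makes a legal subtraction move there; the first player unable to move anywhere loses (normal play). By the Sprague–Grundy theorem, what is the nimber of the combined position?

Heap A, S = {1, 5, 9}:
G(0) = 0
G(1) = mex{0} = 1
G(2) = mex{1} = 0
G(3) = mex{0} = 1
G(4) = mex{1} = 0
G(5) = mex{0,0} = 1
G(6) = mex{1,1} = 0
G(7) = mex{0,0} = 1
G(8) = mex{1,1} = 0
G(9) = mex{0,0,0} = 1
G_A(9) = 1.
Heap B, S = {4, 8, 9}:
n :  0  1  2  3  4  5  6  7  8  9 10 11 12 13 14
G :  0  0  0  0  1  1  1  1  2  2  2  2  3  0  0
G_B(14) = 0.
Heap C, S = {1, 4, 7, 8}:
G(0) = 0
G(1) = mex{0} = 1
G(2) = mex{1} = 0
G(3) = mex{0} = 1
G(4) = mex{1,0} = 2
G(5) = mex{2,1} = 0
G(6) = mex{0,0} = 1
G(7) = mex{1,1,0} = 2
G(8) = mex{2,2,1,0} = 3
G(9) = mex{3,0,0,1} = 2
G(10) = mex{2,1,1,0} = 3
G(11) = mex{3,2,2,1} = 0
G(12) = mex{0,3,0,2} = 1
G(13) = mex{1,2,1,0} = 3
G(14) = mex{3,3,2,1} = 0
G(15) = mex{0,0,3,2} = 1
G(16) = mex{1,1,2,3} = 0
G_C(16) = 0.
Combined Grundy value = 1 ⊕ 0 ⊕ 0 = 1.

1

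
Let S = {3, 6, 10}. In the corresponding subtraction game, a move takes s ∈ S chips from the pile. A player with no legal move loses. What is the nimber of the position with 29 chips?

1

n :  0  1  2  3  4  5  6  7  8  9 10 11 12 13 14 15 16 17 18 19 20 21 22 23 24 25 26 27 28 29
G :  0  0  0  1  1  1  2  2  2  0  3  3  1  0  0  2  1  1  0  2  2  1  0  3  2  1  0  0  2  1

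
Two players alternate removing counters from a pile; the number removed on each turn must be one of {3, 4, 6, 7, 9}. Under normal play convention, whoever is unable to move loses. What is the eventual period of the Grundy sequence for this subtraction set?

12

G(0) = 0
G(1) = mex{} = 0
G(2) = mex{} = 0
G(3) = mex{0} = 1
G(4) = mex{0,0} = 1
G(5) = mex{0,0} = 1
G(6) = mex{1,0,0} = 2
G(7) = mex{1,1,0,0} = 2
G(8) = mex{1,1,0,0} = 2
G(9) = mex{2,1,1,0,0} = 3
G(10) = mex{2,2,1,1,0} = 3
G(11) = mex{2,2,1,1,0} = 3
G(12) = mex{3,2,2,1,1} = 0
G(13) = mex{3,3,2,2,1} = 0
G(14) = mex{3,3,2,2,1} = 0
G(15) = mex{0,3,3,2,2} = 1
G(16) = mex{0,0,3,3,2} = 1
G(17) = mex{0,0,3,3,2} = 1
G(18) = mex{1,0,0,3,3} = 2
G(19) = mex{1,1,0,0,3} = 2
G(20) = mex{1,1,0,0,3} = 2
G(21) = mex{2,1,1,0,0} = 3
G(22) = mex{2,2,1,1,0} = 3
G(23) = mex{2,2,1,1,0} = 3
G(24) = mex{3,2,2,1,1} = 0
G(25) = mex{3,3,2,2,1} = 0
G(n+12) = G(n) holds for n = 0,…,8 (a full window of length max(S) = 9), so the sequence is purely periodic with period 12.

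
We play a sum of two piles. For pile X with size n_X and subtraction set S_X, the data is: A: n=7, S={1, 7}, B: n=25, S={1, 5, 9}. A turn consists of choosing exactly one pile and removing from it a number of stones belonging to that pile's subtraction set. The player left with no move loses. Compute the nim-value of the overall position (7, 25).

Pile A, S = {1, 7}:
G(0) = 0
G(1) = mex{0} = 1
G(2) = mex{1} = 0
G(3) = mex{0} = 1
G(4) = mex{1} = 0
G(5) = mex{0} = 1
G(6) = mex{1} = 0
G(7) = mex{0,0} = 1
G_A(7) = 1.
Pile B, S = {1, 5, 9}:
n :  0  1  2  3  4  5  6  7  8  9 10 11 12 13 14 15 16 17 18 19 20 21 22 23 24 25
G :  0  1  0  1  0  1  0  1  0  1  0  1  0  1  0  1  0  1  0  1  0  1  0  1  0  1
G_B(25) = 1.
Combined Grundy value = 1 ⊕ 1 = 0.

0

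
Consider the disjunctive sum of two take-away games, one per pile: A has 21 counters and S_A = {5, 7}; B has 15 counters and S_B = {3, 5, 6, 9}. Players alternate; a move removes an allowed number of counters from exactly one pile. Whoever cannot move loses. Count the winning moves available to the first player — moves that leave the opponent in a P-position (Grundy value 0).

Pile A, S = {5, 7}:
n :  0  1  2  3  4  5  6  7  8  9 10 11 12 13 14 15 16 17 18 19 20 21
G :  0  0  0  0  0  1  1  1  1  1  2  2  0  0  0  0  0  1  1  1  1  1
G_A(21) = 1.
Pile B, S = {3, 5, 6, 9}:
G(0) = 0
G(1) = mex{} = 0
G(2) = mex{} = 0
G(3) = mex{0} = 1
G(4) = mex{0} = 1
G(5) = mex{0,0} = 1
G(6) = mex{1,0,0} = 2
G(7) = mex{1,0,0} = 2
G(8) = mex{1,1,0} = 2
G(9) = mex{2,1,1,0} = 3
G(10) = mex{2,1,1,0} = 3
G(11) = mex{2,2,1,0} = 3
G(12) = mex{3,2,2,1} = 0
G(13) = mex{3,2,2,1} = 0
G(14) = mex{3,3,2,1} = 0
G(15) = mex{0,3,3,2} = 1
G_B(15) = 1.
Combined Grundy value = 1 ⊕ 1 = 0.
A winning move leaves total XOR = 0, i.e. changes one component's Grundy value g to g ⊕ X where X is the current total.
Pile A: target g' = 1⊕0 = 1, but every legal move changes the Grundy value (mex property), so 0 moves.
Pile B: target g' = 1⊕0 = 1, but every legal move changes the Grundy value (mex property), so 0 moves.

0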